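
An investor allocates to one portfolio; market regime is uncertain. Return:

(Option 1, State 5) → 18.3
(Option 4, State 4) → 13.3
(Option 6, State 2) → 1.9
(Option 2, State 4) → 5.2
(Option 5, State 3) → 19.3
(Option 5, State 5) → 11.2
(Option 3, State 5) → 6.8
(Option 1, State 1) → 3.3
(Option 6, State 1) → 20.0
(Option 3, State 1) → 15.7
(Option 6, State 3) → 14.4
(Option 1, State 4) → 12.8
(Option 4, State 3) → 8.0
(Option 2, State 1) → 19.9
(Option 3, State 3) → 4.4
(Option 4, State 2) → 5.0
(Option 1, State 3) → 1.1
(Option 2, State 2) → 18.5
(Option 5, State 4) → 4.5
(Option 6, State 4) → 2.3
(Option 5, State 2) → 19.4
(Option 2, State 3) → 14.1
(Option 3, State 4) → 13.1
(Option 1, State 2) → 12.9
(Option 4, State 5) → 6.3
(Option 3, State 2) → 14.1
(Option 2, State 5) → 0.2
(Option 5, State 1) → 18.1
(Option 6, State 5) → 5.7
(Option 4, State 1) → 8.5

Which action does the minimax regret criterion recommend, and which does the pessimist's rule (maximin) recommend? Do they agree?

Column bests: State 1=20.0, State 2=19.4, State 3=19.3, State 4=13.3, State 5=18.3.
Option 1 regrets: 16.7, 6.5, 18.2, 0.5, 0.0 → max 18.2
Option 2 regrets: 0.1, 0.9, 5.2, 8.1, 18.1 → max 18.1
Option 3 regrets: 4.3, 5.3, 14.9, 0.2, 11.5 → max 14.9
Option 4 regrets: 11.5, 14.4, 11.3, 0.0, 12.0 → max 14.4
Option 5 regrets: 1.9, 0.0, 0.0, 8.8, 7.1 → max 8.8
Option 6 regrets: 0.0, 17.5, 4.9, 11.0, 12.6 → max 17.5
Smallest max regret = 8.8 → Option 5.
Row minima: Option 1=1.1, Option 2=0.2, Option 3=4.4, Option 4=5.0, Option 5=4.5, Option 6=1.9
Best worst-case = 5.0 → Option 4.

minimax regret → Option 5; maximin → Option 4 (disagree)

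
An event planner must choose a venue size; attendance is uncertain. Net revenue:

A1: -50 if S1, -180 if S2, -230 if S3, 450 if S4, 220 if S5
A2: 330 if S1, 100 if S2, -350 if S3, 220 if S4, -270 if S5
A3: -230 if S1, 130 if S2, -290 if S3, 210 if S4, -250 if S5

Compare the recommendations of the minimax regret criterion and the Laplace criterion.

minimax regret → A1; laplace → A1 (agree)

Column bests: S1=330, S2=130, S3=-230, S4=450, S5=220.
A1 regrets: 380, 310, 0, 0, 0 → max 380
A2 regrets: 0, 30, 120, 230, 490 → max 490
A3 regrets: 560, 0, 60, 240, 470 → max 560
Smallest max regret = 380 → A1.
Row averages: A1=42, A2=6, A3=-86
Highest average = 42 → A1.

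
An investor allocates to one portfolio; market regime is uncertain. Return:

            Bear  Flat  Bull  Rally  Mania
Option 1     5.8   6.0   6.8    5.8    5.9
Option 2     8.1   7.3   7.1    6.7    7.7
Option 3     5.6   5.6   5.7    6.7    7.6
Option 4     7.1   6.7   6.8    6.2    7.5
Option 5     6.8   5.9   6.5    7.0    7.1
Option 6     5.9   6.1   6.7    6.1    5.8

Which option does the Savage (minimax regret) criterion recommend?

Column bests: Bear=8.1, Flat=7.3, Bull=7.1, Rally=7.0, Mania=7.7.
Option 1 regrets: 2.3, 1.3, 0.3, 1.2, 1.8 → max 2.3
Option 2 regrets: 0.0, 0.0, 0.0, 0.3, 0.0 → max 0.3
Option 3 regrets: 2.5, 1.7, 1.4, 0.3, 0.1 → max 2.5
Option 4 regrets: 1.0, 0.6, 0.3, 0.8, 0.2 → max 1.0
Option 5 regrets: 1.3, 1.4, 0.6, 0.0, 0.6 → max 1.4
Option 6 regrets: 2.2, 1.2, 0.4, 0.9, 1.9 → max 2.2
Smallest max regret = 0.3 → Option 2.

Option 2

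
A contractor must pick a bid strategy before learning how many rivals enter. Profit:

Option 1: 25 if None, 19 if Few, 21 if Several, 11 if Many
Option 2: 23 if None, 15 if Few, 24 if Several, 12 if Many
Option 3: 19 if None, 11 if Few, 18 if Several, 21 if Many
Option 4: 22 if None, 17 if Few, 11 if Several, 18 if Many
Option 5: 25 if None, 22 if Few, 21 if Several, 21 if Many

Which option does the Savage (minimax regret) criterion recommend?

Option 5

Column bests: None=25, Few=22, Several=24, Many=21.
Option 1 regrets: 0, 3, 3, 10 → max 10
Option 2 regrets: 2, 7, 0, 9 → max 9
Option 3 regrets: 6, 11, 6, 0 → max 11
Option 4 regrets: 3, 5, 13, 3 → max 13
Option 5 regrets: 0, 0, 3, 0 → max 3
Smallest max regret = 3 → Option 5.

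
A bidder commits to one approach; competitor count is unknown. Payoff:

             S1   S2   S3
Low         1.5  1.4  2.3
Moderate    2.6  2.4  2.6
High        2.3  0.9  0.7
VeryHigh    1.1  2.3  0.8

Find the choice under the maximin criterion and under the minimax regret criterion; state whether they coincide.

Row minima: Low=1.4, Moderate=2.4, High=0.7, VeryHigh=0.8
Best worst-case = 2.4 → Moderate.
Column bests: S1=2.6, S2=2.4, S3=2.6.
Low regrets: 1.1, 1.0, 0.3 → max 1.1
Moderate regrets: 0.0, 0.0, 0.0 → max 0.0
High regrets: 0.3, 1.5, 1.9 → max 1.9
VeryHigh regrets: 1.5, 0.1, 1.8 → max 1.8
Smallest max regret = 0.0 → Moderate.

maximin → Moderate; minimax regret → Moderate (agree)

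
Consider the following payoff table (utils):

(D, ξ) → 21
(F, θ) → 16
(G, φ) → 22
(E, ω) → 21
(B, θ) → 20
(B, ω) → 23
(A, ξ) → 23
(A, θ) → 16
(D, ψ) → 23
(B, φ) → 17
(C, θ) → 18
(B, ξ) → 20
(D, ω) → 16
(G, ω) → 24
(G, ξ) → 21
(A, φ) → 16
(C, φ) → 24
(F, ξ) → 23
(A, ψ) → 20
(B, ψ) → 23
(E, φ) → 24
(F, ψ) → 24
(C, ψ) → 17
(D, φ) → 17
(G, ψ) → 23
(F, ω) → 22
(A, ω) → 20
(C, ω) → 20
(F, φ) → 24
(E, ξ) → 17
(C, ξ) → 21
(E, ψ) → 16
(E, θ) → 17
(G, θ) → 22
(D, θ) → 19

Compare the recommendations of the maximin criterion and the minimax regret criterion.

maximin → G; minimax regret → G (agree)

Row minima: A=16, B=17, C=17, D=16, E=16, F=16, G=21
Best worst-case = 21 → G.
Column bests: θ=22, φ=24, ψ=24, ω=24, ξ=23.
A regrets: 6, 8, 4, 4, 0 → max 8
B regrets: 2, 7, 1, 1, 3 → max 7
C regrets: 4, 0, 7, 4, 2 → max 7
D regrets: 3, 7, 1, 8, 2 → max 8
E regrets: 5, 0, 8, 3, 6 → max 8
F regrets: 6, 0, 0, 2, 0 → max 6
G regrets: 0, 2, 1, 0, 2 → max 2
Smallest max regret = 2 → G.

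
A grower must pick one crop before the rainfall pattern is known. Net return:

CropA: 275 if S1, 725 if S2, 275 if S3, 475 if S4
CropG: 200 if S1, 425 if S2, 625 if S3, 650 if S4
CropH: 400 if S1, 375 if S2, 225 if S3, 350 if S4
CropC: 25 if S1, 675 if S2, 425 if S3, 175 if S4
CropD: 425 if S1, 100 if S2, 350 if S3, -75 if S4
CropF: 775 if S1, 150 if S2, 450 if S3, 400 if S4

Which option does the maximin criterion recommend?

CropA

Row minima: CropA=275, CropG=200, CropH=225, CropC=25, CropD=-75, CropF=150
Best worst-case = 275 → CropA.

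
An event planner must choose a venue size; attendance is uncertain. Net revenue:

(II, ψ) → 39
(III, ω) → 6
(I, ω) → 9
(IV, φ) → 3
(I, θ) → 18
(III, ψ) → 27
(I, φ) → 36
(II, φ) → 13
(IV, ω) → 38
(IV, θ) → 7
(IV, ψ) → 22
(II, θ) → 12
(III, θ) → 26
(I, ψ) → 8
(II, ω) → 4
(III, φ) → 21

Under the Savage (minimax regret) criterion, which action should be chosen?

I

Column bests: θ=26, φ=36, ψ=39, ω=38.
I regrets: 8, 0, 31, 29 → max 31
II regrets: 14, 23, 0, 34 → max 34
III regrets: 0, 15, 12, 32 → max 32
IV regrets: 19, 33, 17, 0 → max 33
Smallest max regret = 31 → I.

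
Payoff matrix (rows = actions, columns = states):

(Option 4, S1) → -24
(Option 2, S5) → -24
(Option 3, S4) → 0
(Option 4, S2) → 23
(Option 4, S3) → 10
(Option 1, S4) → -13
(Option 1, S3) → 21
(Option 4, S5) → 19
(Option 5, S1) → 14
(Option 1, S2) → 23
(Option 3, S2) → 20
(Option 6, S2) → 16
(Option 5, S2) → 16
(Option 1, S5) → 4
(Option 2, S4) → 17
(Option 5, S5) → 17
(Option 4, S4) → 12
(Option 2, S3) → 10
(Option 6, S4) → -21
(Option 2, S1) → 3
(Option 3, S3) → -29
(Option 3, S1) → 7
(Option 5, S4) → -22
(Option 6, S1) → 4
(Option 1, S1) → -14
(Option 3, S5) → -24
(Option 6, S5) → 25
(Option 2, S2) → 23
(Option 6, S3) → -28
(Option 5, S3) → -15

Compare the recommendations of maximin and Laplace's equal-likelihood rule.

maximin → Option 1; laplace → Option 4 (disagree)

Row minima: Option 1=-14, Option 2=-24, Option 3=-29, Option 4=-24, Option 5=-22, Option 6=-28
Best worst-case = -14 → Option 1.
Row averages: Option 1=4.2, Option 2=5.8, Option 3=-5.2, Option 4=8, Option 5=2, Option 6=-0.8
Highest average = 8 → Option 4.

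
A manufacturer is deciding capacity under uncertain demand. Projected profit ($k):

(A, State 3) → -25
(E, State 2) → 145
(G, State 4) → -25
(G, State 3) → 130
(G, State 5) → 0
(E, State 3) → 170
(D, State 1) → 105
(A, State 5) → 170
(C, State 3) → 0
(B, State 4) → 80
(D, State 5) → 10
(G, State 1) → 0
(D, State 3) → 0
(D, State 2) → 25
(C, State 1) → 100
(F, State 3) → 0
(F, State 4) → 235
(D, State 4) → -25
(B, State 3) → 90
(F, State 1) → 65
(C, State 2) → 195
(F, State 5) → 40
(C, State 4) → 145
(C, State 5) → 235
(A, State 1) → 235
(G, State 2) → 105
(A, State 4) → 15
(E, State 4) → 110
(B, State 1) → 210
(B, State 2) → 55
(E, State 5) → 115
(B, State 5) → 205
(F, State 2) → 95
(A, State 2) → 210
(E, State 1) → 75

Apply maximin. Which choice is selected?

Row minima: A=-25, B=55, C=0, D=-25, E=75, F=0, G=-25
Best worst-case = 75 → E.

E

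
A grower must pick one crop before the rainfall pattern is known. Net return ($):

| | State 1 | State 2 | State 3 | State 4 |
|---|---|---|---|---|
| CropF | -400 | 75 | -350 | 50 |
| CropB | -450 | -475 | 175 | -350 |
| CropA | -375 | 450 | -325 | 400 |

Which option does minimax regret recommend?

Column bests: State 1=-375, State 2=450, State 3=175, State 4=400.
CropF regrets: 25, 375, 525, 350 → max 525
CropB regrets: 75, 925, 0, 750 → max 925
CropA regrets: 0, 0, 500, 0 → max 500
Smallest max regret = 500 → CropA.

CropA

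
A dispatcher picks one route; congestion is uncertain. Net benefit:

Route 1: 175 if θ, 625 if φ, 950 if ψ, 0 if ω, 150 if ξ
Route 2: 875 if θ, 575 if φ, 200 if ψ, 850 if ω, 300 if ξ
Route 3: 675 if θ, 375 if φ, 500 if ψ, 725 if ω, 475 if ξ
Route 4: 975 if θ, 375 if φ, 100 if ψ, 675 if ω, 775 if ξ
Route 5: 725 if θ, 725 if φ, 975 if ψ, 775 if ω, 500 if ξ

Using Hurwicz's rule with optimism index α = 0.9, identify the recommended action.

Route 1: 0.9·950 + 0.1·0 = 855
Route 2: 0.9·875 + 0.1·200 = 807.5
Route 3: 0.9·725 + 0.1·375 = 690
Route 4: 0.9·975 + 0.1·100 = 887.5
Route 5: 0.9·975 + 0.1·500 = 927.5
Highest Hurwicz score = 927.5 → Route 5.

Route 5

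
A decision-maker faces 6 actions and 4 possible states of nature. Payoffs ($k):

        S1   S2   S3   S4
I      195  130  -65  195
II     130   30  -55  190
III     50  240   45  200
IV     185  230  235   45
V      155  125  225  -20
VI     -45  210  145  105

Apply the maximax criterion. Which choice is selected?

Row maxima: I=195, II=190, III=240, IV=235, V=225, VI=210
Best best-case = 240 → III.

III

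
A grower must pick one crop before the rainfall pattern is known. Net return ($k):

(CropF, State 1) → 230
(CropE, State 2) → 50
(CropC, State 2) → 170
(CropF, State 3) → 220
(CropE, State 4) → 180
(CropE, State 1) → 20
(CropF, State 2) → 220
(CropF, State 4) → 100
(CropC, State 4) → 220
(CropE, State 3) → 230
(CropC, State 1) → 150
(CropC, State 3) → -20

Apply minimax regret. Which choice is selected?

CropF

Column bests: State 1=230, State 2=220, State 3=230, State 4=220.
CropC regrets: 80, 50, 250, 0 → max 250
CropF regrets: 0, 0, 10, 120 → max 120
CropE regrets: 210, 170, 0, 40 → max 210
Smallest max regret = 120 → CropF.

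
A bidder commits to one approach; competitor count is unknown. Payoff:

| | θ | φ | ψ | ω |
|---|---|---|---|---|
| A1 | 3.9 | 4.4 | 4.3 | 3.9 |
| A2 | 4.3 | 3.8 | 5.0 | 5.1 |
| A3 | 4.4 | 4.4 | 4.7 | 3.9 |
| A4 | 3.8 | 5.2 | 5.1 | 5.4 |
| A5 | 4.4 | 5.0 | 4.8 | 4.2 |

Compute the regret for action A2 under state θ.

Best payoff under θ is 4.4.
Regret = 4.4 − 4.3 = 0.1.

0.1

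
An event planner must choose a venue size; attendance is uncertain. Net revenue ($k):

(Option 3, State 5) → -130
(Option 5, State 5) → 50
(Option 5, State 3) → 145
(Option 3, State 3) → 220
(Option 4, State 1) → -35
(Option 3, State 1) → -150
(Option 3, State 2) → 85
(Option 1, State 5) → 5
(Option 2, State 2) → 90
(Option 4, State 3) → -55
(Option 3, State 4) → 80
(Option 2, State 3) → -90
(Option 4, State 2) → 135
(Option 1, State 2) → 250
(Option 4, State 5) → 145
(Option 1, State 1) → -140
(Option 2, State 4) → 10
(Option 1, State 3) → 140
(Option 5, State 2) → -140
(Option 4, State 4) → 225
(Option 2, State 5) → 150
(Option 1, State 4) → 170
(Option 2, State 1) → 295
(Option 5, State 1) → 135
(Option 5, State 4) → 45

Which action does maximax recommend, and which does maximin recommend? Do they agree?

Row maxima: Option 1=250, Option 2=295, Option 3=220, Option 4=225, Option 5=145
Best best-case = 295 → Option 2.
Row minima: Option 1=-140, Option 2=-90, Option 3=-150, Option 4=-55, Option 5=-140
Best worst-case = -55 → Option 4.

maximax → Option 2; maximin → Option 4 (disagree)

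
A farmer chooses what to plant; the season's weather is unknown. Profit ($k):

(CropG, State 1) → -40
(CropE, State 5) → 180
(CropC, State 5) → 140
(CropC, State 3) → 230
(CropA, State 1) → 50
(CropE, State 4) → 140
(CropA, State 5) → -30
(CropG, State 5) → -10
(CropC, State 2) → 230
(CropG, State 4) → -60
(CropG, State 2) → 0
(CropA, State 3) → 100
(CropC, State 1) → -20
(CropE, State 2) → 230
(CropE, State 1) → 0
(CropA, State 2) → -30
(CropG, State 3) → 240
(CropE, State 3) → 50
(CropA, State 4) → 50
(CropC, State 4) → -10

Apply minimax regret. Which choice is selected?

CropC

Column bests: State 1=50, State 2=230, State 3=240, State 4=140, State 5=180.
CropG regrets: 90, 230, 0, 200, 190 → max 230
CropE regrets: 50, 0, 190, 0, 0 → max 190
CropA regrets: 0, 260, 140, 90, 210 → max 260
CropC regrets: 70, 0, 10, 150, 40 → max 150
Smallest max regret = 150 → CropC.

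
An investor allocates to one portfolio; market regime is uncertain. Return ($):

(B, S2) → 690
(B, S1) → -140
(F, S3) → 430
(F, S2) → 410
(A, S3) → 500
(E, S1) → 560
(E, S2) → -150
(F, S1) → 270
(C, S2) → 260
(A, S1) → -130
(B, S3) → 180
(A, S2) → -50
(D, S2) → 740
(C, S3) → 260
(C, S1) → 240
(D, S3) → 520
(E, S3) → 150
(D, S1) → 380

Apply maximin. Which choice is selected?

D

Row minima: A=-130, B=-140, C=240, D=380, E=-150, F=270
Best worst-case = 380 → D.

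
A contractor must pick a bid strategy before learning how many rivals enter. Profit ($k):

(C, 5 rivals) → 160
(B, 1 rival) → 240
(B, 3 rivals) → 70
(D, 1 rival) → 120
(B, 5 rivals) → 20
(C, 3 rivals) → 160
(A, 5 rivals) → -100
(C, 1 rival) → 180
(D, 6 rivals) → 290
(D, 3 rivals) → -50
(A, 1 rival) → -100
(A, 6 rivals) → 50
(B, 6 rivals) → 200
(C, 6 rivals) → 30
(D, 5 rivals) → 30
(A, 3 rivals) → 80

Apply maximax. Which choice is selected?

D

Row maxima: A=80, B=240, C=180, D=290
Best best-case = 290 → D.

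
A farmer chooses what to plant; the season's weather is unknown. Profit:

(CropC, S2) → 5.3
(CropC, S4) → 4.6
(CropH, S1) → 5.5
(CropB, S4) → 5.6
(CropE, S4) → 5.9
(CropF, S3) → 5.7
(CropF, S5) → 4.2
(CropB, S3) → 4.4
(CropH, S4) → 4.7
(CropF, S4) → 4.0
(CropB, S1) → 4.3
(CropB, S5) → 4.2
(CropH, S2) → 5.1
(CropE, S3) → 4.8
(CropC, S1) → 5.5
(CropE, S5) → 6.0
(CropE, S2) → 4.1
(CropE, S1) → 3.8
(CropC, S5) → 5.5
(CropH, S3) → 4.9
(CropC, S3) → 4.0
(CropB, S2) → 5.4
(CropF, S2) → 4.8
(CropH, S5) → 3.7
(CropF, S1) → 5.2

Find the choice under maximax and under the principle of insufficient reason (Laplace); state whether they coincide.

maximax → CropE; laplace → CropC (disagree)

Row maxima: CropH=5.5, CropF=5.7, CropC=5.5, CropE=6.0, CropB=5.6
Best best-case = 6.0 → CropE.
Row averages: CropH=4.78, CropF=4.78, CropC=4.98, CropE=4.92, CropB=4.78
Highest average = 4.98 → CropC.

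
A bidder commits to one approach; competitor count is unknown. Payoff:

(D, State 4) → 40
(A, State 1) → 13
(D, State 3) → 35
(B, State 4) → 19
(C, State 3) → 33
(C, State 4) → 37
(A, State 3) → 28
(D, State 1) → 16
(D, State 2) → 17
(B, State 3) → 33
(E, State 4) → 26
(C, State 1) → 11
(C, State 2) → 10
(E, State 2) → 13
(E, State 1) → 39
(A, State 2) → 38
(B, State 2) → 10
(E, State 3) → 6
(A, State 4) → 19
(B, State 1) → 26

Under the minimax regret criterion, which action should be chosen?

Column bests: State 1=39, State 2=38, State 3=35, State 4=40.
A regrets: 26, 0, 7, 21 → max 26
B regrets: 13, 28, 2, 21 → max 28
C regrets: 28, 28, 2, 3 → max 28
D regrets: 23, 21, 0, 0 → max 23
E regrets: 0, 25, 29, 14 → max 29
Smallest max regret = 23 → D.

D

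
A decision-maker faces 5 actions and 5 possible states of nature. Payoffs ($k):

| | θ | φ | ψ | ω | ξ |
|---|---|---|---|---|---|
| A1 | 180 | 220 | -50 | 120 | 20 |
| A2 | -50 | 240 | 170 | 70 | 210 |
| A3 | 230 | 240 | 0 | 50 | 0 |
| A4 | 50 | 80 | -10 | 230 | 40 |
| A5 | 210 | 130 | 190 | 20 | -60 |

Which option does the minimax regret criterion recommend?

A4

Column bests: θ=230, φ=240, ψ=190, ω=230, ξ=210.
A1 regrets: 50, 20, 240, 110, 190 → max 240
A2 regrets: 280, 0, 20, 160, 0 → max 280
A3 regrets: 0, 0, 190, 180, 210 → max 210
A4 regrets: 180, 160, 200, 0, 170 → max 200
A5 regrets: 20, 110, 0, 210, 270 → max 270
Smallest max regret = 200 → A4.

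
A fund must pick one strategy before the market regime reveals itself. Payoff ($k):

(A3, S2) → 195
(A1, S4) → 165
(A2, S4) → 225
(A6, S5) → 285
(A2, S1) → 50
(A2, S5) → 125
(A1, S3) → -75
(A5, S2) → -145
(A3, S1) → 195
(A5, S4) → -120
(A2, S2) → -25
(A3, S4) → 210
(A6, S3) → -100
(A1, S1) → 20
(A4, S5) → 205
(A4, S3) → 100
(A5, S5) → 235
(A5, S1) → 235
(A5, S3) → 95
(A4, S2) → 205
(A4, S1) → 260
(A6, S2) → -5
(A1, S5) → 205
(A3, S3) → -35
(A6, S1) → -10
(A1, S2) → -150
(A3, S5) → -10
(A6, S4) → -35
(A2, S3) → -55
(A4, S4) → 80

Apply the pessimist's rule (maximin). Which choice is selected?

A4

Row minima: A1=-150, A2=-55, A3=-35, A4=80, A5=-145, A6=-100
Best worst-case = 80 → A4.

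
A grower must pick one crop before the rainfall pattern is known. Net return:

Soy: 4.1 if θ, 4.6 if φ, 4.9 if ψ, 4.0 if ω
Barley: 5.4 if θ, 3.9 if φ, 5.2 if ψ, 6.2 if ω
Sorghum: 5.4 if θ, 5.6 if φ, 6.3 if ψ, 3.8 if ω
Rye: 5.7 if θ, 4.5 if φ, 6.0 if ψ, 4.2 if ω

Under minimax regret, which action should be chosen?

Column bests: θ=5.7, φ=5.6, ψ=6.3, ω=6.2.
Soy regrets: 1.6, 1.0, 1.4, 2.2 → max 2.2
Barley regrets: 0.3, 1.7, 1.1, 0.0 → max 1.7
Sorghum regrets: 0.3, 0.0, 0.0, 2.4 → max 2.4
Rye regrets: 0.0, 1.1, 0.3, 2.0 → max 2.0
Smallest max regret = 1.7 → Barley.

Barley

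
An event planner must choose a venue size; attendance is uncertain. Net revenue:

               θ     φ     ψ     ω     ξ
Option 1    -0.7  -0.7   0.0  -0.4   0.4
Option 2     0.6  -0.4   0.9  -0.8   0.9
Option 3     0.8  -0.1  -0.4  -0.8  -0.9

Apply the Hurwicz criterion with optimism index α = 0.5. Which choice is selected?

Option 1: 0.5·0.4 + 0.5·(-0.7) = -0.15
Option 2: 0.5·0.9 + 0.5·(-0.8) = 0.05
Option 3: 0.5·0.8 + 0.5·(-0.9) = -0.05
Highest Hurwicz score = 0.05 → Option 2.

Option 2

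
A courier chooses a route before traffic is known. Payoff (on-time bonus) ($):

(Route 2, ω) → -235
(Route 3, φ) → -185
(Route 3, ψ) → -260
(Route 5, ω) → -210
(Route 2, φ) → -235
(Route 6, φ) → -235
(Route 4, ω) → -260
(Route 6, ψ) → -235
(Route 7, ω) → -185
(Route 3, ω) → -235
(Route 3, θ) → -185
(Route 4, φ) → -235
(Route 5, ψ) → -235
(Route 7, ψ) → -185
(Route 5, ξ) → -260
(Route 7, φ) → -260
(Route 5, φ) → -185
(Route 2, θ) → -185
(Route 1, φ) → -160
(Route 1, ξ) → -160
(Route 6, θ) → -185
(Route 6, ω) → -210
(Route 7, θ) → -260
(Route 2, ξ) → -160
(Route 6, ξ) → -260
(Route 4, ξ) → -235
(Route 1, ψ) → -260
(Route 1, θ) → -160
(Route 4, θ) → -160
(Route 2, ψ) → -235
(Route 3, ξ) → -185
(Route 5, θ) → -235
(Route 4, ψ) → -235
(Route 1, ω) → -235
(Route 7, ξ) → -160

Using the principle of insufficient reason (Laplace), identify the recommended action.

Row averages: Route 1=-195, Route 2=-210, Route 3=-210, Route 4=-225, Route 5=-225, Route 6=-225, Route 7=-210
Highest average = -195 → Route 1.

Route 1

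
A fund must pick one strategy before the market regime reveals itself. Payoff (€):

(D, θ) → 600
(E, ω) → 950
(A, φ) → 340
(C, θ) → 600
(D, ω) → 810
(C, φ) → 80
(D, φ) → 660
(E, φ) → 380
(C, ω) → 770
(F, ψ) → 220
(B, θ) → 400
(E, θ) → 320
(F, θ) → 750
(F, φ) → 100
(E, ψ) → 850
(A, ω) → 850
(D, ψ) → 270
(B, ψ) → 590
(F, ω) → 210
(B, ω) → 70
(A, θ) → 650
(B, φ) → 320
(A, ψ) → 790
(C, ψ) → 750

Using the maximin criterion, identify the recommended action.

Row minima: A=340, B=70, C=80, D=270, E=320, F=100
Best worst-case = 340 → A.

A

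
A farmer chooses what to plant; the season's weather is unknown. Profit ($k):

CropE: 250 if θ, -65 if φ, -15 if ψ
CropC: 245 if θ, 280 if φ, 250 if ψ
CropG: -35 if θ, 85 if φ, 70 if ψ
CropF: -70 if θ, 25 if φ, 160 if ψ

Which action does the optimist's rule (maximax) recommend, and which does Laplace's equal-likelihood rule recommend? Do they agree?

maximax → CropC; laplace → CropC (agree)

Row maxima: CropE=250, CropC=280, CropG=85, CropF=160
Best best-case = 280 → CropC.
Row averages: CropE=170/3, CropC=775/3, CropG=40, CropF=115/3
Highest average = 775/3 → CropC.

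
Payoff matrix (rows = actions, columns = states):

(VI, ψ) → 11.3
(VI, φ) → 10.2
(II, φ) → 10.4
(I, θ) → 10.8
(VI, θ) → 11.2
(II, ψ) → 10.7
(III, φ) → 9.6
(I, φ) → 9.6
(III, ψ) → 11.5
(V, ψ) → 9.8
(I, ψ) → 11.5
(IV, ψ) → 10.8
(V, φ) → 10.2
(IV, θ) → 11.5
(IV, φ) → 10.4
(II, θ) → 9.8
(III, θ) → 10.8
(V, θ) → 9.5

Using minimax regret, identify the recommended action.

VI

Column bests: θ=11.5, φ=10.4, ψ=11.5.
I regrets: 0.7, 0.8, 0.0 → max 0.8
II regrets: 1.7, 0.0, 0.8 → max 1.7
III regrets: 0.7, 0.8, 0.0 → max 0.8
IV regrets: 0.0, 0.0, 0.7 → max 0.7
V regrets: 2.0, 0.2, 1.7 → max 2.0
VI regrets: 0.3, 0.2, 0.2 → max 0.3
Smallest max regret = 0.3 → VI.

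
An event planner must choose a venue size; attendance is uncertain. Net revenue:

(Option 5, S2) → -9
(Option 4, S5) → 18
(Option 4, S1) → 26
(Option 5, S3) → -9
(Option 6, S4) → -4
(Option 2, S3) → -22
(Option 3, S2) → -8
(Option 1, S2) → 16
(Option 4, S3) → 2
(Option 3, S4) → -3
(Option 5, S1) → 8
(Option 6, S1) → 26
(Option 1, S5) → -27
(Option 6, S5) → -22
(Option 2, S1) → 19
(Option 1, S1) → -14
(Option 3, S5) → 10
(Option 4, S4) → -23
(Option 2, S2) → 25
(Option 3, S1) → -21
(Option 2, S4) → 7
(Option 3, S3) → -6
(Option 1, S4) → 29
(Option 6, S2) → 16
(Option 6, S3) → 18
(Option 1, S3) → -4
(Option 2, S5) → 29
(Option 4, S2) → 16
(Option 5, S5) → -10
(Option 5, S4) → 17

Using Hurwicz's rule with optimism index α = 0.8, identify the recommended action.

Option 2

Option 1: 0.8·29 + 0.2·(-27) = 17.8
Option 2: 0.8·29 + 0.2·(-22) = 18.8
Option 3: 0.8·10 + 0.2·(-21) = 3.8
Option 4: 0.8·26 + 0.2·(-23) = 16.2
Option 5: 0.8·17 + 0.2·(-10) = 11.6
Option 6: 0.8·26 + 0.2·(-22) = 16.4
Highest Hurwicz score = 18.8 → Option 2.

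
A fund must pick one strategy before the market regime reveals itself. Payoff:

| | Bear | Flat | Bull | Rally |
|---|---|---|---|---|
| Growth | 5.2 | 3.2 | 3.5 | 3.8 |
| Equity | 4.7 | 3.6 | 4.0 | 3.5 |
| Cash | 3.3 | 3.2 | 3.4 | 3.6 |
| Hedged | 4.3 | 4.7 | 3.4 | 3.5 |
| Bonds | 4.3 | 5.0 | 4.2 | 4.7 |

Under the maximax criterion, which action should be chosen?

Row maxima: Growth=5.2, Equity=4.7, Cash=3.6, Hedged=4.7, Bonds=5.0
Best best-case = 5.2 → Growth.

Growth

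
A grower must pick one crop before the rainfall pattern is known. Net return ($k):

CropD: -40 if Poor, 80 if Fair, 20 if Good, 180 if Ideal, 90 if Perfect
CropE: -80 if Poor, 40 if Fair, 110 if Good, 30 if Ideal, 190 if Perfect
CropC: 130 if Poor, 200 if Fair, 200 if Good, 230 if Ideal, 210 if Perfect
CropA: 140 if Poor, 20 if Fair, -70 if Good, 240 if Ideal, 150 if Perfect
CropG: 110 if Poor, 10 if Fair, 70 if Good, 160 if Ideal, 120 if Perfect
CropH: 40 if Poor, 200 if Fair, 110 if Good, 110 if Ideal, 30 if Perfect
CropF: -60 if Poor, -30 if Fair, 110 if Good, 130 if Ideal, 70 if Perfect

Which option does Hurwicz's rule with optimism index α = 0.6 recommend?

CropC

CropD: 0.6·180 + 0.4·(-40) = 92
CropE: 0.6·190 + 0.4·(-80) = 82
CropC: 0.6·230 + 0.4·130 = 190
CropA: 0.6·240 + 0.4·(-70) = 116
CropG: 0.6·160 + 0.4·10 = 100
CropH: 0.6·200 + 0.4·30 = 132
CropF: 0.6·130 + 0.4·(-60) = 54
Highest Hurwicz score = 190 → CropC.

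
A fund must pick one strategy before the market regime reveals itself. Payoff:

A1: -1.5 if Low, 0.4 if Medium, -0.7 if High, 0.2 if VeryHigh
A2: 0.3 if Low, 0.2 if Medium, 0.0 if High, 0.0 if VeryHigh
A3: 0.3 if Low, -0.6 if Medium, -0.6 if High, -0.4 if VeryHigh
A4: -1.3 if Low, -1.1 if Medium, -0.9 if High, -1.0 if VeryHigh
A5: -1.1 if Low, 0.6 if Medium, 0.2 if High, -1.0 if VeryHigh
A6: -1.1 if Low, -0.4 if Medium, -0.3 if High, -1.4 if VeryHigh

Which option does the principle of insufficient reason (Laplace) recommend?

A2

Row averages: A1=-0.4, A2=0.125, A3=-0.325, A4=-1.075, A5=-0.325, A6=-0.8
Highest average = 0.125 → A2.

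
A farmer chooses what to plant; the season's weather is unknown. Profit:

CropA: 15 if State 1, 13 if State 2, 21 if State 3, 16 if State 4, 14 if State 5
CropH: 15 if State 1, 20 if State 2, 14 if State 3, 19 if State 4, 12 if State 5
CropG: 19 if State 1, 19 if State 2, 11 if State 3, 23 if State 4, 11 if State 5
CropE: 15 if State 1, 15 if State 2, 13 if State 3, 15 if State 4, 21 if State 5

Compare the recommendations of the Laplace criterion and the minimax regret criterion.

Row averages: CropA=15.8, CropH=16, CropG=16.6, CropE=15.8
Highest average = 16.6 → CropG.
Column bests: State 1=19, State 2=20, State 3=21, State 4=23, State 5=21.
CropA regrets: 4, 7, 0, 7, 7 → max 7
CropH regrets: 4, 0, 7, 4, 9 → max 9
CropG regrets: 0, 1, 10, 0, 10 → max 10
CropE regrets: 4, 5, 8, 8, 0 → max 8
Smallest max regret = 7 → CropA.

laplace → CropG; minimax regret → CropA (disagree)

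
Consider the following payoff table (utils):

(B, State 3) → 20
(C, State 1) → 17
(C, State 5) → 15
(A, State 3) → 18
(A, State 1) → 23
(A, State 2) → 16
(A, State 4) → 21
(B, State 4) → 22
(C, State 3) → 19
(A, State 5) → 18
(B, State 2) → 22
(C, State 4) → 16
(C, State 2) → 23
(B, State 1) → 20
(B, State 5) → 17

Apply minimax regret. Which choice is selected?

Column bests: State 1=23, State 2=23, State 3=20, State 4=22, State 5=18.
A regrets: 0, 7, 2, 1, 0 → max 7
B regrets: 3, 1, 0, 0, 1 → max 3
C regrets: 6, 0, 1, 6, 3 → max 6
Smallest max regret = 3 → B.

B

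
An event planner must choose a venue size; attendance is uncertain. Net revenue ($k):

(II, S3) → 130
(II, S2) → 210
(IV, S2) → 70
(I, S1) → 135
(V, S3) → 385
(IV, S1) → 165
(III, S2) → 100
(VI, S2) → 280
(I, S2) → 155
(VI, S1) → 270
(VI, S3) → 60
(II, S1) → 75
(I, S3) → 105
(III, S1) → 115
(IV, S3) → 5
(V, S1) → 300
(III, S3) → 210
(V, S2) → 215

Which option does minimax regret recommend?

Column bests: S1=300, S2=280, S3=385.
I regrets: 165, 125, 280 → max 280
II regrets: 225, 70, 255 → max 255
III regrets: 185, 180, 175 → max 185
IV regrets: 135, 210, 380 → max 380
V regrets: 0, 65, 0 → max 65
VI regrets: 30, 0, 325 → max 325
Smallest max regret = 65 → V.

V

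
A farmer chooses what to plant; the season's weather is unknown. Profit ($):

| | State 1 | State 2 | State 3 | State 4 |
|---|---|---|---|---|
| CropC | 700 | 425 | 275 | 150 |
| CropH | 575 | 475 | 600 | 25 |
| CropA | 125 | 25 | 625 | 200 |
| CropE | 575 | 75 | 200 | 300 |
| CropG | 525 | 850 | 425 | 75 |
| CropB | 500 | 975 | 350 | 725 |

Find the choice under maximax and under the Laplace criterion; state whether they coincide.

maximax → CropB; laplace → CropB (agree)

Row maxima: CropC=700, CropH=600, CropA=625, CropE=575, CropG=850, CropB=975
Best best-case = 975 → CropB.
Row averages: CropC=387.5, CropH=418.75, CropA=243.75, CropE=287.5, CropG=468.75, CropB=637.5
Highest average = 637.5 → CropB.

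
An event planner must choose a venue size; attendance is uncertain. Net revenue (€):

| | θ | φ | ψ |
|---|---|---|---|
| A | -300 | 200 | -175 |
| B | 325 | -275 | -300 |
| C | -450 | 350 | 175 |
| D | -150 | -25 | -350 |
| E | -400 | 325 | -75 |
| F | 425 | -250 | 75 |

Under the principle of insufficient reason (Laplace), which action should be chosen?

Row averages: A=-275/3, B=-250/3, C=25, D=-175, E=-50, F=250/3
Highest average = 250/3 → F.

F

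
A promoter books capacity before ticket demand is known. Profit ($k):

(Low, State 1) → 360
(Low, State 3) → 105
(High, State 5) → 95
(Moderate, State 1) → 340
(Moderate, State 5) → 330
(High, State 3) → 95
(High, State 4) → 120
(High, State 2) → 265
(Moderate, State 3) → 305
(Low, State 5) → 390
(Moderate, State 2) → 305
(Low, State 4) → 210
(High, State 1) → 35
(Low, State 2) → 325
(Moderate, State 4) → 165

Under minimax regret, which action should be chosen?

Column bests: State 1=360, State 2=325, State 3=305, State 4=210, State 5=390.
Low regrets: 0, 0, 200, 0, 0 → max 200
Moderate regrets: 20, 20, 0, 45, 60 → max 60
High regrets: 325, 60, 210, 90, 295 → max 325
Smallest max regret = 60 → Moderate.

Moderate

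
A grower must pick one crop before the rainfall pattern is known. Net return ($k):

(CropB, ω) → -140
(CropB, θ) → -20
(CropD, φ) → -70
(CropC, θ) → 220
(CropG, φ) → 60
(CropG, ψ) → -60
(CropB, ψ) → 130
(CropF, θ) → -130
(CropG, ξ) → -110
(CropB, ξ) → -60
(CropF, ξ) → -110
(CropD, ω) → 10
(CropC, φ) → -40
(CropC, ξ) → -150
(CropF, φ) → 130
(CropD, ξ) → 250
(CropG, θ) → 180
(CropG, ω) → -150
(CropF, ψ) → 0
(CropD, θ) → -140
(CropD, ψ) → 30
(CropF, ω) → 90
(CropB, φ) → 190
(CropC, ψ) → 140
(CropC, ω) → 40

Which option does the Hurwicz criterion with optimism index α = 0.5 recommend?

CropB: 0.5·190 + 0.5·(-140) = 25
CropG: 0.5·180 + 0.5·(-150) = 15
CropC: 0.5·220 + 0.5·(-150) = 35
CropD: 0.5·250 + 0.5·(-140) = 55
CropF: 0.5·130 + 0.5·(-130) = 0
Highest Hurwicz score = 55 → CropD.

CropD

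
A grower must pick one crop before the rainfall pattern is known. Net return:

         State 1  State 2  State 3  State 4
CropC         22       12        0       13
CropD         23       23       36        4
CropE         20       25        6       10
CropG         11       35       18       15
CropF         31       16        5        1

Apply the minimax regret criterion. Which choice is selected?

CropD

Column bests: State 1=31, State 2=35, State 3=36, State 4=15.
CropC regrets: 9, 23, 36, 2 → max 36
CropD regrets: 8, 12, 0, 11 → max 12
CropE regrets: 11, 10, 30, 5 → max 30
CropG regrets: 20, 0, 18, 0 → max 20
CropF regrets: 0, 19, 31, 14 → max 31
Smallest max regret = 12 → CropD.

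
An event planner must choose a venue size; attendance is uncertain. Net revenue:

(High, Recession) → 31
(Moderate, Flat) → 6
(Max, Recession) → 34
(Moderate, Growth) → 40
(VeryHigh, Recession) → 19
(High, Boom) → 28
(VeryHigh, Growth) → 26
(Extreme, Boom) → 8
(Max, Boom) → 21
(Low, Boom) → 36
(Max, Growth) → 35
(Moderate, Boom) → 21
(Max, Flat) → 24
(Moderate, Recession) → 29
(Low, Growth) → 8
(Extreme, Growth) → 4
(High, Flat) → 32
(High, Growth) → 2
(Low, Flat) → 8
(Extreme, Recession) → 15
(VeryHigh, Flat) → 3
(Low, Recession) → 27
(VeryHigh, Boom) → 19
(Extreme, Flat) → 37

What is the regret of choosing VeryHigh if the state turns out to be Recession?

Best payoff under Recession is 34.
Regret = 34 − 19 = 15.

15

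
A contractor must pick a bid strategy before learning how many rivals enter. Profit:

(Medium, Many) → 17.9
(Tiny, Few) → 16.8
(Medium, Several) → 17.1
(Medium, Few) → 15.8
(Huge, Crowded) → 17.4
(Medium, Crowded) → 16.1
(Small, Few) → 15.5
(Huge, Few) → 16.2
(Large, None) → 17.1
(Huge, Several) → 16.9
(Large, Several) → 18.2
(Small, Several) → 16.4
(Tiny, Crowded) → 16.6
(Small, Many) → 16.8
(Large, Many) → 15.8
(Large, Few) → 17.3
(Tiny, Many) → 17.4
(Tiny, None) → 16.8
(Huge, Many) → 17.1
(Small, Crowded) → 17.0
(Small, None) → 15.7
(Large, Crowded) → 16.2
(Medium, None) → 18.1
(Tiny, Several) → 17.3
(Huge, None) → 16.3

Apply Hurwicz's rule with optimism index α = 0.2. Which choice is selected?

Tiny: 0.2·17.4 + 0.8·16.6 = 16.76
Small: 0.2·17.0 + 0.8·15.5 = 15.8
Medium: 0.2·18.1 + 0.8·15.8 = 16.26
Large: 0.2·18.2 + 0.8·15.8 = 16.28
Huge: 0.2·17.4 + 0.8·16.2 = 16.44
Highest Hurwicz score = 16.76 → Tiny.

Tiny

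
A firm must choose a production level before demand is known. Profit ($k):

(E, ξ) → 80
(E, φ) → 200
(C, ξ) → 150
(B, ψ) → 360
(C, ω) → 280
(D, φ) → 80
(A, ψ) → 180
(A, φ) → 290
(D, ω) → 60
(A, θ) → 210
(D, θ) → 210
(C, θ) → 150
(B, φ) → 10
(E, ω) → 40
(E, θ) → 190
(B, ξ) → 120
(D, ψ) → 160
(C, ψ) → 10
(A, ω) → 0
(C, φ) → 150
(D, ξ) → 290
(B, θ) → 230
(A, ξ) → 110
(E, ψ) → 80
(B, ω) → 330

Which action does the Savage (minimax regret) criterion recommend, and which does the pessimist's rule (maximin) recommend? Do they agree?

Column bests: θ=230, φ=290, ψ=360, ω=330, ξ=290.
A regrets: 20, 0, 180, 330, 180 → max 330
B regrets: 0, 280, 0, 0, 170 → max 280
C regrets: 80, 140, 350, 50, 140 → max 350
D regrets: 20, 210, 200, 270, 0 → max 270
E regrets: 40, 90, 280, 290, 210 → max 290
Smallest max regret = 270 → D.
Row minima: A=0, B=10, C=10, D=60, E=40
Best worst-case = 60 → D.

minimax regret → D; maximin → D (agree)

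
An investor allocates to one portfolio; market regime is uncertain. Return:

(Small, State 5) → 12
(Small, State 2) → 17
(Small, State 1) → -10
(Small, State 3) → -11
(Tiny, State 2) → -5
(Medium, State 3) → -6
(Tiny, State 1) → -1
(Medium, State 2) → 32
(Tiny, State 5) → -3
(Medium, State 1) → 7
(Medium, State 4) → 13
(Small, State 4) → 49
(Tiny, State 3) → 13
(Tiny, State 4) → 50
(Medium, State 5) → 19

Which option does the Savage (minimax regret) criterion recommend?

Small

Column bests: State 1=7, State 2=32, State 3=13, State 4=50, State 5=19.
Tiny regrets: 8, 37, 0, 0, 22 → max 37
Small regrets: 17, 15, 24, 1, 7 → max 24
Medium regrets: 0, 0, 19, 37, 0 → max 37
Smallest max regret = 24 → Small.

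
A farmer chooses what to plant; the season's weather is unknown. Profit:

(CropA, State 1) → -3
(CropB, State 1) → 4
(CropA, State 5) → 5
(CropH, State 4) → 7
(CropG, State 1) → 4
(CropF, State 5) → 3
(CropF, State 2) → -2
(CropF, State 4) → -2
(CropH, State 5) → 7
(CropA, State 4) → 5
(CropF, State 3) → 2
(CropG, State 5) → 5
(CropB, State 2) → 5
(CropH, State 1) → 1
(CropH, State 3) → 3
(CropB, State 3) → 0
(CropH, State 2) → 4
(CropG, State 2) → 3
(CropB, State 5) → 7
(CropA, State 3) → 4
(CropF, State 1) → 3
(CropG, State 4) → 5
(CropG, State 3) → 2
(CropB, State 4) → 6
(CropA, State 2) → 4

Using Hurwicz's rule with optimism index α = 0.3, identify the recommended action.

CropG

CropA: 0.3·5 + 0.7·(-3) = -0.6
CropB: 0.3·7 + 0.7·0 = 2.1
CropH: 0.3·7 + 0.7·1 = 2.8
CropF: 0.3·3 + 0.7·(-2) = -0.5
CropG: 0.3·5 + 0.7·2 = 2.9
Highest Hurwicz score = 2.9 → CropG.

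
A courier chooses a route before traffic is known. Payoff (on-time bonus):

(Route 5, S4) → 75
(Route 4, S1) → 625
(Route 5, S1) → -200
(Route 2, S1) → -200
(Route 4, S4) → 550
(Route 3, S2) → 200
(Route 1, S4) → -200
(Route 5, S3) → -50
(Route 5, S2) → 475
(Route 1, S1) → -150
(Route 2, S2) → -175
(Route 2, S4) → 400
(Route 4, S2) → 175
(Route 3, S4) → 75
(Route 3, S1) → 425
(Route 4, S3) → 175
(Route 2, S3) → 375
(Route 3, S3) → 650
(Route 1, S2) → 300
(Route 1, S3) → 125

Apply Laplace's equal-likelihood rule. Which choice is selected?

Route 4

Row averages: Route 1=18.75, Route 2=100, Route 3=337.5, Route 4=381.25, Route 5=75
Highest average = 381.25 → Route 4.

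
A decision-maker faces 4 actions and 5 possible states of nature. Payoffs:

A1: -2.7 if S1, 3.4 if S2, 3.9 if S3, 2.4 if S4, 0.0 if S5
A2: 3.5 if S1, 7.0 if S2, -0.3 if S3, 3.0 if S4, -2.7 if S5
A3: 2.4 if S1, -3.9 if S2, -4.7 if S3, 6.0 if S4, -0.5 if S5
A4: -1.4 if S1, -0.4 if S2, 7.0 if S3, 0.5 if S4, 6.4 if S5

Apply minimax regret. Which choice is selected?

Column bests: S1=3.5, S2=7.0, S3=7.0, S4=6.0, S5=6.4.
A1 regrets: 6.2, 3.6, 3.1, 3.6, 6.4 → max 6.4
A2 regrets: 0.0, 0.0, 7.3, 3.0, 9.1 → max 9.1
A3 regrets: 1.1, 10.9, 11.7, 0.0, 6.9 → max 11.7
A4 regrets: 4.9, 7.4, 0.0, 5.5, 0.0 → max 7.4
Smallest max regret = 6.4 → A1.

A1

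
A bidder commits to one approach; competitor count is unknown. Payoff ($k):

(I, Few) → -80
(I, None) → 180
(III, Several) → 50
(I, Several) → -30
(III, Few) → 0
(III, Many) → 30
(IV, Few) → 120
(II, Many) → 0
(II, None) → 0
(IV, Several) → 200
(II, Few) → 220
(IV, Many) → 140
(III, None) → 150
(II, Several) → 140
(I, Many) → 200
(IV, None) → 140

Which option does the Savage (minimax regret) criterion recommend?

IV

Column bests: None=180, Few=220, Several=200, Many=200.
I regrets: 0, 300, 230, 0 → max 300
II regrets: 180, 0, 60, 200 → max 200
III regrets: 30, 220, 150, 170 → max 220
IV regrets: 40, 100, 0, 60 → max 100
Smallest max regret = 100 → IV.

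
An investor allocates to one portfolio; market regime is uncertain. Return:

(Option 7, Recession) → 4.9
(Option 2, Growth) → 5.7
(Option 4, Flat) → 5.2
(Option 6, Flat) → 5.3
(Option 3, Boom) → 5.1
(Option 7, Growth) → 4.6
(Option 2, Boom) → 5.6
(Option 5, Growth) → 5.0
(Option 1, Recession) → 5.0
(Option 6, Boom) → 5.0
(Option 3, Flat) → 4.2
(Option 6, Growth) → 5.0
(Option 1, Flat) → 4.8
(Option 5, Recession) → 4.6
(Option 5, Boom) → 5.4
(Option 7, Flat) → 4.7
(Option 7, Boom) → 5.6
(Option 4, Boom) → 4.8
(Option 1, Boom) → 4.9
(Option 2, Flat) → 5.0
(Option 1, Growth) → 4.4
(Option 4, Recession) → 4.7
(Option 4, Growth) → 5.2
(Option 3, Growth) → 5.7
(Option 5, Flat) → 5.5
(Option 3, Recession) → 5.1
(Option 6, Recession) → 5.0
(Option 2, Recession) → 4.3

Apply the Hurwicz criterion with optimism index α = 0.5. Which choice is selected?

Option 1: 0.5·5.0 + 0.5·4.4 = 4.7
Option 2: 0.5·5.7 + 0.5·4.3 = 5
Option 3: 0.5·5.7 + 0.5·4.2 = 4.95
Option 4: 0.5·5.2 + 0.5·4.7 = 4.95
Option 5: 0.5·5.5 + 0.5·4.6 = 5.05
Option 6: 0.5·5.3 + 0.5·5.0 = 5.15
Option 7: 0.5·5.6 + 0.5·4.6 = 5.1
Highest Hurwicz score = 5.15 → Option 6.

Option 6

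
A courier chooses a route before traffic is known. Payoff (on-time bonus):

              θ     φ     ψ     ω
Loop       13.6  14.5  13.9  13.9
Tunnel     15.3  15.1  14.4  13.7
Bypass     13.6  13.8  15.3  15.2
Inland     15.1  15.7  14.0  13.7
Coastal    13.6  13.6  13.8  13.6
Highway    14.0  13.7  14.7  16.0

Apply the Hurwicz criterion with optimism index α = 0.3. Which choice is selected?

Highway

Loop: 0.3·14.5 + 0.7·13.6 = 13.87
Tunnel: 0.3·15.3 + 0.7·13.7 = 14.18
Bypass: 0.3·15.3 + 0.7·13.6 = 14.11
Inland: 0.3·15.7 + 0.7·13.7 = 14.3
Coastal: 0.3·13.8 + 0.7·13.6 = 13.66
Highway: 0.3·16.0 + 0.7·13.7 = 14.39
Highest Hurwicz score = 14.39 → Highway.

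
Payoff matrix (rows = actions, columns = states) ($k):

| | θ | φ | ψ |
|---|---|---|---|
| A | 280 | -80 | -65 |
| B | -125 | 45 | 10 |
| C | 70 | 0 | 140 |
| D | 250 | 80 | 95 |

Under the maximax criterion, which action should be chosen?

Row maxima: A=280, B=45, C=140, D=250
Best best-case = 280 → A.

A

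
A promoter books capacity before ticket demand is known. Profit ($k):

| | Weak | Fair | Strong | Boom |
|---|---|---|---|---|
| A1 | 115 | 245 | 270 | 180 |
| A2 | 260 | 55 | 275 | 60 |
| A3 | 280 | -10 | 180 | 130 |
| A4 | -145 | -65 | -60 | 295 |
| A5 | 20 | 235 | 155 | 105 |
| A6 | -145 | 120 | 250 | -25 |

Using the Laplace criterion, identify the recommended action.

A1

Row averages: A1=202.5, A2=162.5, A3=145, A4=6.25, A5=128.75, A6=50
Highest average = 202.5 → A1.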